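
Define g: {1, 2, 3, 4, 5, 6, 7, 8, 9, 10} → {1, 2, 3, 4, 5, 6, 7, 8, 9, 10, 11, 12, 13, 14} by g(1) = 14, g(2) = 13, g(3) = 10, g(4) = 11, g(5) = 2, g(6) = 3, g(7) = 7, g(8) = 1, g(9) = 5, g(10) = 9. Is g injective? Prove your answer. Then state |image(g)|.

The values g(1), …, g(10) are 14, 13, 10, 11, 2, 3, 7, 1, 5, 9 — all distinct.
So g(s) = g(t) only when s = t, and g is injective.
The image of g is {1, 2, 3, 5, 7, 9, 10, 11, 13, 14}, which has 10 elements.

10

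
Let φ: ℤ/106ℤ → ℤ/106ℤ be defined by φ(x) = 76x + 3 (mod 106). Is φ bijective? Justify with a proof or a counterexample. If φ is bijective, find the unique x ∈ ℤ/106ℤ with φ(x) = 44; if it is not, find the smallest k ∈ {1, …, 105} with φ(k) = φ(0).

53

We have gcd(76, 106) = 2 > 1. Taking u = 0 and v = 53: φ(0) = 3 and φ(53) = 76·53 + 3 = 4031 ≡ 3 (mod 106).
So φ(0) = φ(53) while 0 ≠ 53, thus φ is not injective, hence not bijective.
Since φ is not bijective, we find the least positive k with φ(k) = φ(0): this means 76k ≡ 0 (mod 106), i.e. 106 ∣ 76k. Since gcd(76, 106) = 2, dividing through by 2 this holds exactly when 53 ∣ 38k, and as gcd(38, 53) = 1, exactly when 53 ∣ k.
The smallest positive such k is 53.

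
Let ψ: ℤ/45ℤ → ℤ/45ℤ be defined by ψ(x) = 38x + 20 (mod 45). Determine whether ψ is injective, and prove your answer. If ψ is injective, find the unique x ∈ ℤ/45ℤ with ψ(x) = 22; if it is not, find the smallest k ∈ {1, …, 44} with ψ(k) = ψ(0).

19

Suppose ψ(s) = ψ(t) in ℤ/45ℤ. Then 38s + 20 ≡ 38t + 20 (mod 45), therefore 38(s − t) ≡ 0 (mod 45).
Since gcd(38, 45) = 1, 38 is invertible modulo 45, so s − t ≡ 0 (mod 45), i.e. s = t.
So ψ is injective.
We now compute 38⁻¹ mod 45 explicitly. Euclid's algorithm: 45 = 1·38 + 7, 38 = 5·7 + 3, 7 = 2·3 + 1; back-substituting gives 1 = 32·38 − 27·45, so 38⁻¹ ≡ 32 (mod 45).
Since ψ is injective, we find ψ⁻¹(22): we need 38x ≡ 22 − 20 ≡ 2 (mod 45). Using 38⁻¹ = 32: x ≡ 32·2 = 64 = 1·45 + 19, so x = 19.
Check: ψ(19) = 38·19 + 20 = 742 = 16·45 + 22 ≡ 22 (mod 45).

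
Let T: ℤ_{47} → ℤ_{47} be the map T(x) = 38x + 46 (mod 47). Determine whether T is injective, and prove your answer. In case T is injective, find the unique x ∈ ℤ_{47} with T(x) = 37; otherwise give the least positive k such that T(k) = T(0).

1

If T(a) = T(b), then 38a ≡ 38b (mod 47). Because gcd(38, 47) = 1, we may cancel 38 to get a ≡ b (mod 47).
Thus T is injective.
We now compute 38⁻¹ mod 47 explicitly. Euclid's algorithm: 47 = 1·38 + 9, 38 = 4·9 + 2, 9 = 4·2 + 1; back-substituting gives 1 = 26·38 − 21·47, so 38⁻¹ ≡ 26 (mod 47).
Since T is injective, we find T⁻¹(37): we need 38x ≡ 37 − 46 ≡ 38 (mod 47). Using 38⁻¹ = 26: x ≡ 26·38 = 988 = 21·47 + 1, so x = 1.
Check: T(1) = 38·1 + 46 = 84 = 1·47 + 37 ≡ 37 (mod 47).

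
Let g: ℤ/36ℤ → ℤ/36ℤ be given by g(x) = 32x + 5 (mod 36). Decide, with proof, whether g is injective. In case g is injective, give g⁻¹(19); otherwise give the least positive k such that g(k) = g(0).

9

Recall: injectivity means: for all u, v in the domain, g(u) = g(v) implies u = v.
We have gcd(32, 36) = 4 > 1. Taking u = 0 and v = 9: g(0) = 5 and g(9) = 32·9 + 5 = 293 ≡ 5 (mod 36).
So g(0) = g(9) while 0 ≠ 9, so g is not injective.
Since g is not injective, we find the least positive k with g(k) = g(0): this means 32k ≡ 0 (mod 36), i.e. 36 ∣ 32k. Since gcd(32, 36) = 4, dividing through by 4 this holds exactly when 9 ∣ 8k, and as gcd(8, 9) = 1, exactly when 9 ∣ k.
The smallest positive such k is 9.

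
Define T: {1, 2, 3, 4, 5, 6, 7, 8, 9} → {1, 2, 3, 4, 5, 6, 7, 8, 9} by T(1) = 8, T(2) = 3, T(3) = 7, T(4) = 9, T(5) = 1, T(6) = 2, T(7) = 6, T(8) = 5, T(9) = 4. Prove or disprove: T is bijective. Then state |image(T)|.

9

The values 8, 3, 7, 9, 1, 2, 6, 5, 4 are a permutation of {1, 2, 3, 4, 5, 6, 7, 8, 9}: each element appears exactly once.
So T is injective and surjective, hence bijective.
The image of T is {1, 2, 3, 4, 5, 6, 7, 8, 9}, which has 9 elements.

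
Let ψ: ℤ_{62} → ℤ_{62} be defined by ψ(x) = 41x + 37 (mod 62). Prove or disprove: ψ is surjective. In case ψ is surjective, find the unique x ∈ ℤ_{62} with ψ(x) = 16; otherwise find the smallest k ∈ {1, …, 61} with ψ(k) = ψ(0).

Since gcd(41, 62) = 1, 41 is invertible modulo 62. Euclid's algorithm: 62 = 1·41 + 21, 41 = 1·21 + 20, 21 = 1·20 + 1; back-substituting gives 1 = 59·41 − 39·62, so 41⁻¹ ≡ 59 (mod 62).
For any y ∈ ℤ_{62}, x = 59(y − 37) mod 62 satisfies ψ(x) = 41·59(y − 37) + 37 ≡ y (since 41·59 ≡ 1 mod 62). So every y has a preimage.
Thus ψ is surjective.
Since ψ is surjective, we find ψ⁻¹(16): we need 41x ≡ 16 − 37 ≡ 41 (mod 62). Using 41⁻¹ = 59: x ≡ 59·41 = 2419 = 39·62 + 1, so x = 1.
Check: ψ(1) = 41·1 + 37 = 78 = 1·62 + 16 ≡ 16 (mod 62).

1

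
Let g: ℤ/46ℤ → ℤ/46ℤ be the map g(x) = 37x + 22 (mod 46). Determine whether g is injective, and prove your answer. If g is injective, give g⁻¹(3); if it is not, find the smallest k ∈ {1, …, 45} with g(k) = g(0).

43

If g(x_1) = g(x_2), then 37x_1 ≡ 37x_2 (mod 46). Because gcd(37, 46) = 1, we may cancel 37 to get x_1 ≡ x_2 (mod 46).
So g is injective.
We now compute 37⁻¹ mod 46 explicitly. Euclid's algorithm: 46 = 1·37 + 9, 37 = 4·9 + 1; back-substituting gives 1 = 5·37 − 4·46, so 37⁻¹ ≡ 5 (mod 46).
Since g is injective, we compute g⁻¹(3): solve 37x + 22 ≡ 3 (mod 46), i.e. 37x ≡ 27 (mod 46).
Multiplying by 37⁻¹ = 5 gives x ≡ 5·27 = 135 = 2·46 + 43 ≡ 43 (mod 46).
Check: g(43) = 37·43 + 22 = 1613 = 35·46 + 3 ≡ 3 (mod 46).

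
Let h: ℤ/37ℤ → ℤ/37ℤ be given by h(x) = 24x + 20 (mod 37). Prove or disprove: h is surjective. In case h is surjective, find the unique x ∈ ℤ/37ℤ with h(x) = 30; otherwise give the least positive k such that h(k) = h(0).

22

Recall that surjectivity means every element of the codomain has a preimage under h.
Since gcd(24, 37) = 1, 24 is invertible modulo 37. Euclid's algorithm: 37 = 1·24 + 13, 24 = 1·13 + 11, 13 = 1·11 + 2, 11 = 5·2 + 1; back-substituting gives 1 = 17·24 − 11·37, so 24⁻¹ ≡ 17 (mod 37).
Then y ↦ 17(y − 20) is a two-sided inverse to h, so every y ∈ ℤ/37ℤ has a preimage.
Thus h is surjective.
Since h is surjective, we compute h⁻¹(30): solve 24x + 20 ≡ 30 (mod 37), i.e. 24x ≡ 10 (mod 37).
Multiplying by 24⁻¹ = 17 gives x ≡ 17·10 = 170 = 4·37 + 22 ≡ 22 (mod 37).
Check: h(22) = 24·22 + 20 = 548 = 14·37 + 30 ≡ 30 (mod 37).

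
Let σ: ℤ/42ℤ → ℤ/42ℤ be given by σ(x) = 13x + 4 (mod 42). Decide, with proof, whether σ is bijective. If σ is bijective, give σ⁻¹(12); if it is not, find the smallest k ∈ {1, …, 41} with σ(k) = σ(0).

20

If σ(a) = σ(b), then 13a ≡ 13b (mod 42). Because gcd(13, 42) = 1, we may cancel 13 to get a ≡ b (mod 42).
We now compute 13⁻¹ mod 42 explicitly. Euclid's algorithm: 42 = 3·13 + 3, 13 = 4·3 + 1; back-substituting gives 1 = 13·13 − 4·42, so 13⁻¹ ≡ 13 (mod 42).
For any y ∈ ℤ/42ℤ, x = 13(y − 4) mod 42 satisfies σ(x) = 13·13(y − 4) + 4 ≡ y (since 13·13 ≡ 1 mod 42). So every y has a preimage.
So σ is bijective.
Since σ is bijective, we find σ⁻¹(12): we need 13x ≡ 12 − 4 ≡ 8 (mod 42). Using 13⁻¹ = 13: x ≡ 13·8 = 104 = 2·42 + 20, so x = 20.
Check: σ(20) = 13·20 + 4 = 264 = 6·42 + 12 ≡ 12 (mod 42).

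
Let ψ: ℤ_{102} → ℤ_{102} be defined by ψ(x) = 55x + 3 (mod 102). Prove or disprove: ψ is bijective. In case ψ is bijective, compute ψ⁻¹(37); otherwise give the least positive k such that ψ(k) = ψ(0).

34

Suppose ψ(u) = ψ(v) in ℤ_{102}. Then 55u + 3 ≡ 55v + 3 (mod 102), so 55(u − v) ≡ 0 (mod 102).
Since gcd(55, 102) = 1, 55 is invertible modulo 102, so u − v ≡ 0 (mod 102), i.e. u = v.
We now compute 55⁻¹ mod 102 explicitly. Euclid's algorithm: 102 = 1·55 + 47, 55 = 1·47 + 8, 47 = 5·8 + 7, 8 = 1·7 + 1; back-substituting gives 1 = 13·55 − 7·102, so 55⁻¹ ≡ 13 (mod 102).
Then y ↦ 13(y − 3) is a two-sided inverse to ψ, so every y ∈ ℤ_{102} has a preimage.
Hence ψ is bijective.
Since ψ is bijective, we compute ψ⁻¹(37): solve 55x + 3 ≡ 37 (mod 102), i.e. 55x ≡ 34 (mod 102).
Multiplying by 55⁻¹ = 13 gives x ≡ 13·34 = 442 = 4·102 + 34 ≡ 34 (mod 102).
Check: ψ(34) = 55·34 + 3 = 1873 = 18·102 + 37 ≡ 37 (mod 102).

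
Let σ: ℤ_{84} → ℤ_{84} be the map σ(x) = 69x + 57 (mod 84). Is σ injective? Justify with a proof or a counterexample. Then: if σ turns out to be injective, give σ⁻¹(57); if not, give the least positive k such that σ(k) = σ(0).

By definition, injectivity means: for all x_1, x_2 in the domain, σ(x_1) = σ(x_2) implies x_1 = x_2.
We have gcd(69, 84) = 3 > 1. Taking x_1 = 0 and x_2 = 28: σ(0) = 57 and σ(28) = 69·28 + 57 = 1989 ≡ 57 (mod 84).
So σ(0) = σ(28) while 0 ≠ 28, thus σ is not injective.
Since σ is not injective, we find the least positive k with σ(k) = σ(0): this means 69k ≡ 0 (mod 84), i.e. 84 ∣ 69k. Since gcd(69, 84) = 3, dividing through by 3 this holds exactly when 28 ∣ 23k, and as gcd(23, 28) = 1, exactly when 28 ∣ k.
The smallest positive such k is 28.

28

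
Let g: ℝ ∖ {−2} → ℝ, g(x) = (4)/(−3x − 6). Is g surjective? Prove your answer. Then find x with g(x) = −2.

-4/3

If g(x) = 0, cross-multiplying gives −3(4) = 0(−3x − 6), which simplifies to −12 = 0 — false.  So 0 has no preimage and g is not surjective.
Solving g(x) = −2: cross-multiplying gives 4 = −2(−3x − 6), which rearranges to −6x = 8, so x = −4/3.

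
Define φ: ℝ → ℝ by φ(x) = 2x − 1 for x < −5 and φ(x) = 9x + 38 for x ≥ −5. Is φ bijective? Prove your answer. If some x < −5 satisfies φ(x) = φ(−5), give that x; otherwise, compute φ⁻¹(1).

-37/9

Both pieces are strictly increasing (slopes 2 and 9), so each is injective on its own interval.
The left piece maps (−∞, −5) onto (−∞, −11); the right piece maps [−5, ∞) onto [−7, ∞).
The images leave a gap (−11 has no preimage), so φ is not surjective, hence not bijective.
Because the two images are disjoint, no x < −5 has φ(x) = φ(−5), so we compute φ⁻¹(1): 1 lies in [−7, ∞), so solve 9x + 38 = 1: x = (1 − 38)/9 = −37/9.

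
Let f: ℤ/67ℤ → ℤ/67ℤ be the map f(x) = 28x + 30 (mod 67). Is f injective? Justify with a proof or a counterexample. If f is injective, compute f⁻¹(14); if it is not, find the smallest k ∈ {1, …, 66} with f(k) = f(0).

Recall: f is injective if f(a) = f(b) implies a = b.
Suppose f(a) = f(b) in ℤ/67ℤ. Then 28a + 30 ≡ 28b + 30 (mod 67), hence 28(a − b) ≡ 0 (mod 67).
Since gcd(28, 67) = 1, 28 is invertible modulo 67, so a − b ≡ 0 (mod 67), i.e. a = b.
Thus f is injective.
We now compute 28⁻¹ mod 67 explicitly. Euclid's algorithm: 67 = 2·28 + 11, 28 = 2·11 + 6, 11 = 1·6 + 5, 6 = 1·5 + 1; back-substituting gives 1 = 12·28 − 5·67, so 28⁻¹ ≡ 12 (mod 67).
Since f is injective, we compute f⁻¹(14): solve 28x + 30 ≡ 14 (mod 67), i.e. 28x ≡ 51 (mod 67).
Multiplying by 28⁻¹ = 12 gives x ≡ 12·51 = 612 = 9·67 + 9 ≡ 9 (mod 67).
Check: f(9) = 28·9 + 30 = 282 = 4·67 + 14 ≡ 14 (mod 67).

9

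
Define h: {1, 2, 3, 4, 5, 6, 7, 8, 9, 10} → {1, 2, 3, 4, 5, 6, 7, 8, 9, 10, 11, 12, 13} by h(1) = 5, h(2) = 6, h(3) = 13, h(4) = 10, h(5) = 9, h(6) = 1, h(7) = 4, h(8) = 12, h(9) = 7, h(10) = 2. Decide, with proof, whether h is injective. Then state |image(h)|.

10

The values h(1), …, h(10) are 5, 6, 13, 10, 9, 1, 4, 12, 7, 2 — all distinct.
So h(s) = h(t) only when s = t, and h is injective.
The image of h is {1, 2, 4, 5, 6, 7, 9, 10, 12, 13}, which has 10 elements.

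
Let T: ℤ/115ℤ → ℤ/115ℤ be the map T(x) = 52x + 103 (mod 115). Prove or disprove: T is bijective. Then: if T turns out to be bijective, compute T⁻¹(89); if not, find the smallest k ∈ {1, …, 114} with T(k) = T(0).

13

Suppose T(x_1) = T(x_2) in ℤ/115ℤ. Then 52x_1 + 103 ≡ 52x_2 + 103 (mod 115), so 52(x_1 − x_2) ≡ 0 (mod 115).
Since gcd(52, 115) = 1, 52 is invertible modulo 115, hence x_1 − x_2 ≡ 0 (mod 115), i.e. x_1 = x_2.
We now compute 52⁻¹ mod 115 explicitly. Euclid's algorithm: 115 = 2·52 + 11, 52 = 4·11 + 8, 11 = 1·8 + 3, 8 = 2·3 + 2, 3 = 1·2 + 1; back-substituting gives 1 = 73·52 − 33·115, so 52⁻¹ ≡ 73 (mod 115).
Then y ↦ 73(y − 103) is a two-sided inverse to T, so every y ∈ ℤ/115ℤ has a preimage.
Thus T is bijective.
Since T is bijective, we compute T⁻¹(89): solve 52x + 103 ≡ 89 (mod 115), i.e. 52x ≡ 101 (mod 115).
Multiplying by 52⁻¹ = 73 gives x ≡ 73·101 = 7373 = 64·115 + 13 ≡ 13 (mod 115).
Check: T(13) = 52·13 + 103 = 779 = 6·115 + 89 ≡ 89 (mod 115).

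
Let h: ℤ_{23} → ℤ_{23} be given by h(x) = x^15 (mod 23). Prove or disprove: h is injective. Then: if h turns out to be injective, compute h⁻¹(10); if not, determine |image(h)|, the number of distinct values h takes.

Since 23 is prime, the nonzero elements of ℤ_{23} form a cyclic group of order 22.
As gcd(15, 22) = 1, raising to the 15th power is a bijection on this group: if x_1^15 ≡ x_2^15 then (x_1x_2^{−1})^15 = 1, and the only element of order dividing gcd(15, 22) = 1 is 1, so x_1 = x_2.
With h(0) = 0 this makes h injective on all of ℤ_{23}, hence bijective (finite equal-size domain and codomain). In particular h is injective.
Since h is injective, we find the preimage of 10. The inverse of x ↦ x^15 on (ℤ_{23})^× is x ↦ x^3, because 15·3 = 45 = 2·22 + 1 ≡ 1 (mod 22) and x^{22} = 1 for x ≠ 0 (Fermat). So h⁻¹(10) = 10^3 mod 23.
Repeated squaring mod 23: 10^1 ≡ 10, 10^2 ≡ 10² = 100 ≡ 8. Since 3 = 2 + 1, 10^3 ≡ 8·10: 8·10 = 80 ≡ 11. So 10^3 ≡ 11 (mod 23).
Hence h⁻¹(10) = 11.

11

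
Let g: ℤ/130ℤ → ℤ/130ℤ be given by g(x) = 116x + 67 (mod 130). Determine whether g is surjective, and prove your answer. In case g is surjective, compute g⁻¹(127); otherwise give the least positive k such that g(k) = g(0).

65

By definition, g is surjective if every y in the codomain equals g(x) for some x in the domain.
Since gcd(116, 130) = 2, we have 116x ≡ 0 (mod 2) for all x, so g(x) ≡ 1 (mod 2).
But 0 ≢ 1 (mod 2), so 0 ∈ ℤ/130ℤ has no preimage. So g is not surjective.
Since g is not surjective, we find the least positive k with g(k) = g(0): this means 116k ≡ 0 (mod 130), i.e. 130 ∣ 116k. Since gcd(116, 130) = 2, dividing through by 2 this holds exactly when 65 ∣ 58k, and as gcd(58, 65) = 1, exactly when 65 ∣ k.
The smallest positive such k is 65.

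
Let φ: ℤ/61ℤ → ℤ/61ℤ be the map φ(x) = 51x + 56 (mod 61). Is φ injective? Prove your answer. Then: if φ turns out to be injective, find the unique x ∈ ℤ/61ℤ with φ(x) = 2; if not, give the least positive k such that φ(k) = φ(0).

42

Suppose φ(x_1) = φ(x_2) in ℤ/61ℤ. Then 51x_1 + 56 ≡ 51x_2 + 56 (mod 61), therefore 51(x_1 − x_2) ≡ 0 (mod 61).
Since gcd(51, 61) = 1, 51 is invertible modulo 61, therefore x_1 − x_2 ≡ 0 (mod 61), i.e. x_1 = x_2.
Hence φ is injective.
We now compute 51⁻¹ mod 61 explicitly. Euclid's algorithm: 61 = 1·51 + 10, 51 = 5·10 + 1; back-substituting gives 1 = 6·51 − 5·61, so 51⁻¹ ≡ 6 (mod 61).
Since φ is injective, we find φ⁻¹(2): we need 51x ≡ 2 − 56 ≡ 7 (mod 61). Using 51⁻¹ = 6: x ≡ 6·7 = 42, so x = 42.
Check: φ(42) = 51·42 + 56 = 2198 = 36·61 + 2 ≡ 2 (mod 61).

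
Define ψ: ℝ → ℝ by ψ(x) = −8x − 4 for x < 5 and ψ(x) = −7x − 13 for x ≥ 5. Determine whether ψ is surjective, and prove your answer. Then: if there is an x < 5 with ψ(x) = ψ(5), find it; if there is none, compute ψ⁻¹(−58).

Both pieces are strictly decreasing (slopes −8 and −7), so each is injective on its own interval.
The left piece maps (−∞, 5) onto (−44, ∞); the right piece maps [5, ∞) onto (−∞, −48].
The union (−44, ∞) ∪ (−∞, −48] omits the interval between −44 and −48; in particular −44 has no preimage. So ψ is not surjective.
Because the two images are disjoint, no x < 5 has ψ(x) = ψ(5), so we compute ψ⁻¹(−58): −58 lies in (−∞, −48], so solve −7x − 13 = −58: x = (−58 + 13)/(−7) = 45/7.

45/7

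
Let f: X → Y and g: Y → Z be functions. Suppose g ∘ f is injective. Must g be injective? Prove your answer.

No. Take X = {1}, Y = {1, 2, 3}, Z = {1, 2, 3}, f(a) = a for each a ∈ X, and g(b) = 2 if b ∈ {2, 3} else g(b) = b.
Then g ∘ f = f is injective (X ⊂ Y and f is the inclusion), but g(2) = g(3) = 2 with 2 ≠ 3, so g is not injective.

not injective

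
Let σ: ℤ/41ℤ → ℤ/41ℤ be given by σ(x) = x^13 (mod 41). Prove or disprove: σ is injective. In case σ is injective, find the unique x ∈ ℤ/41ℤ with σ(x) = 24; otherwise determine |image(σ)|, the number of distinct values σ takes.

6

Since 41 is prime, the nonzero elements of ℤ/41ℤ form a cyclic group of order 40.
As gcd(13, 40) = 1, raising to the 13th power is a bijection on this group: if s^13 ≡ t^13 then (st^{−1})^13 = 1, and the only element of order dividing gcd(13, 40) = 1 is 1, so s = t.
With σ(0) = 0 this makes σ injective on all of ℤ/41ℤ, hence bijective (finite equal-size domain and codomain). In particular σ is injective.
Since σ is injective, we find the preimage of 24. The inverse of x ↦ x^13 on (ℤ/41ℤ)^× is x ↦ x^37, because 13·37 = 481 = 12·40 + 1 ≡ 1 (mod 40) and x^{40} = 1 for x ≠ 0 (Fermat). So σ⁻¹(24) = 24^37 mod 41.
Repeated squaring mod 41: 24^1 ≡ 24, 24^2 ≡ 24² = 576 ≡ 2, 24^4 ≡ 2² = 4, 24^8 ≡ 4² = 16, 24^16 ≡ 16² = 256 ≡ 10, 24^32 ≡ 10² = 100 ≡ 18. Since 37 = 32 + 4 + 1, 24^37 ≡ 18·4·24: 18·4 = 72 ≡ 31, then 31·24 = 744 ≡ 6. So 24^37 ≡ 6 (mod 41).
Hence σ⁻¹(24) = 6.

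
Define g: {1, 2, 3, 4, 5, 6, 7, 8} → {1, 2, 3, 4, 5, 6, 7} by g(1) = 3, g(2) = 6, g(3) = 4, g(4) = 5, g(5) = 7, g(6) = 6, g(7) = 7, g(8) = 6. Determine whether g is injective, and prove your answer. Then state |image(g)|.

g(2) = 6 = g(6) with 2 ≠ 6, so g is not injective.
The image of g is {3, 4, 5, 6, 7}, which has 5 elements.

5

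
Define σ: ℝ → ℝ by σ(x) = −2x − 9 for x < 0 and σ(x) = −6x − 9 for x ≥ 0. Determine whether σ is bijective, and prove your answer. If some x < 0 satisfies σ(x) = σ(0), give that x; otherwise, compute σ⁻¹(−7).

-1

Both pieces are strictly decreasing (slopes −2 and −6), so each is injective on its own interval.
The left piece maps (−∞, 0) onto (−9, ∞); the right piece maps [0, ∞) onto (−∞, −9].
Since −9 = −9, the images partition ℝ: σ is injective and surjective, hence bijective.
Because the two images are disjoint, no x < 0 has σ(x) = σ(0), so we compute σ⁻¹(−7): −7 lies in (−9, ∞), so solve −2x − 9 = −7: x = (−7 + 9)/(−2) = −1.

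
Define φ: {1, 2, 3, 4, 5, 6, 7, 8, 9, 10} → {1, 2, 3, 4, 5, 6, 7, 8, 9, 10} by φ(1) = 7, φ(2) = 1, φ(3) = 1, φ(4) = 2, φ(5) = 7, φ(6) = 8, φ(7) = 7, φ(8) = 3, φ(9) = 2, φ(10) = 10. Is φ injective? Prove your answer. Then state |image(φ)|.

6

φ(2) = 1 = φ(3) with 2 ≠ 3, so φ is not injective.
The image of φ is {1, 2, 3, 7, 8, 10}, which has 6 elements.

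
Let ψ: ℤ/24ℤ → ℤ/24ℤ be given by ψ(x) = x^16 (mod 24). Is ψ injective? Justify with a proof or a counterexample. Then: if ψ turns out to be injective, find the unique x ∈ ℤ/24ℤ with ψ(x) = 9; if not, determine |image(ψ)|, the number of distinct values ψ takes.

ψ(2): Repeated squaring mod 24: 2^1 ≡ 2, 2^2 ≡ 2² = 4, 2^4 ≡ 4² = 16, 2^8 ≡ 16² = 256 ≡ 16, 2^16 ≡ 16² = 256 ≡ 16. So 2^16 ≡ 16 (mod 24).
ψ(4): Repeated squaring mod 24: 4^1 ≡ 4, 4^2 ≡ 4² = 16, 4^4 ≡ 16² = 256 ≡ 16, 4^8 ≡ 16² = 256 ≡ 16, 4^16 ≡ 16² = 256 ≡ 16. So 4^16 ≡ 16 (mod 24).
So ψ(2) = ψ(4) = 16 while 2 ≠ 4, hence ψ is not injective.
Since ψ is not injective, we determine |image(ψ)|. Computing x^16 mod 24 for each x (by repeated squaring, reducing mod 24 at every step), the values ψ(0), ψ(1), …, ψ(23) are: 0, 1, 16, 9, 16, 1, 0, 1, 16, 9, 16, 1, 0, 1, 16, 9, 16, 1, 0, 1, 16, 9, 16, 1.
The distinct values are {0, 1, 9, 16}; there are 4 of them.

4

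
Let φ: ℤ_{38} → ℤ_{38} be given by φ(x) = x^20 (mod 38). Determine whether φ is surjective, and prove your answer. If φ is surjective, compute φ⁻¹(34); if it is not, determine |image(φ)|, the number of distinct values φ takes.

φ(18): Repeated squaring mod 38: 18^1 ≡ 18, 18^2 ≡ 18² = 324 ≡ 20, 18^4 ≡ 20² = 400 ≡ 20, 18^8 ≡ 20² = 400 ≡ 20, 18^16 ≡ 20² = 400 ≡ 20. Since 20 = 16 + 4, 18^20 ≡ 20·20: 20·20 = 400 ≡ 20. So 18^20 ≡ 20 (mod 38).
φ(20): Repeated squaring mod 38: 20^1 ≡ 20, 20^2 ≡ 20² = 400 ≡ 20, 20^4 ≡ 20² = 400 ≡ 20, 20^8 ≡ 20² = 400 ≡ 20, 20^16 ≡ 20² = 400 ≡ 20. Since 20 = 16 + 4, 20^20 ≡ 20·20: 20·20 = 400 ≡ 20. So 20^20 ≡ 20 (mod 38).
So φ(18) = φ(20) = 20 while 18 ≠ 20, hence φ is not injective.
A non-injective map from the 38-element set ℤ_{38} to itself takes at most 37 distinct values, so it cannot be surjective. So φ is not surjective.
Since φ is not surjective, we determine |image(φ)|. Computing x^20 mod 38 for each x (by repeated squaring, reducing mod 38 at every step), the values φ(0), φ(1), …, φ(37) are: 0, 1, 4, 9, 16, 25, 36, 11, 26, 5, 24, 7, 30, 17, 6, 35, 28, 23, 20, 19, 20, 23, 28, 35, 6, 17, 30, 7, 24, 5, 26, 11, 36, 25, 16, 9, 4, 1.
The distinct values are {0, 1, 4, 5, 6, 7, 9, 11, 16, 17, 19, 20, 23, 24, 25, 26, 28, 30, 35, 36}; there are 20 of them.

20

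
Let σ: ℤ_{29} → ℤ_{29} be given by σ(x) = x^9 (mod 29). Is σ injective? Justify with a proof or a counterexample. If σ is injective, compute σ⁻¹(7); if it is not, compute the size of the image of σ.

Since 29 is prime, the nonzero elements of ℤ_{29} form a cyclic group of order 28.
As gcd(9, 28) = 1, raising to the 9th power is a bijection on this group: if a^9 ≡ b^9 then (ab^{−1})^9 = 1, and the only element of order dividing gcd(9, 28) = 1 is 1, so a = b.
With σ(0) = 0 this makes σ injective on all of ℤ_{29}, hence bijective (finite equal-size domain and codomain). In particular σ is injective.
Since σ is injective, we find the preimage of 7. The inverse of x ↦ x^9 on (ℤ_{29})^× is x ↦ x^25, because 9·25 = 225 = 8·28 + 1 ≡ 1 (mod 28) and x^{28} = 1 for x ≠ 0 (Fermat). So σ⁻¹(7) = 7^25 mod 29.
Repeated squaring mod 29: 7^1 ≡ 7, 7^2 ≡ 7² = 49 ≡ 20, 7^4 ≡ 20² = 400 ≡ 23, 7^8 ≡ 23² = 529 ≡ 7, 7^16 ≡ 7² = 49 ≡ 20. Since 25 = 16 + 8 + 1, 7^25 ≡ 20·7·7: 20·7 = 140 ≡ 24, then 24·7 = 168 ≡ 23. So 7^25 ≡ 23 (mod 29).
Hence σ⁻¹(7) = 23.

23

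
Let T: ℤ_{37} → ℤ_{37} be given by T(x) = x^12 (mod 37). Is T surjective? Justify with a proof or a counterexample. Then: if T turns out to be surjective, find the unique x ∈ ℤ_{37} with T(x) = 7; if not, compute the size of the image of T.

T(3): Repeated squaring mod 37: 3^1 ≡ 3, 3^2 ≡ 3² = 9, 3^4 ≡ 9² = 81 ≡ 7, 3^8 ≡ 7² = 49 ≡ 12. Since 12 = 8 + 4, 3^12 ≡ 12·7: 12·7 = 84 ≡ 10. So 3^12 ≡ 10 (mod 37).
T(4): Repeated squaring mod 37: 4^1 ≡ 4, 4^2 ≡ 4² = 16, 4^4 ≡ 16² = 256 ≡ 34, 4^8 ≡ 34² = 1156 ≡ 9. Since 12 = 8 + 4, 4^12 ≡ 9·34: 9·34 = 306 ≡ 10. So 4^12 ≡ 10 (mod 37).
So T(3) = T(4) = 10 while 3 ≠ 4, hence T is not injective.
A non-injective map from the 37-element set ℤ_{37} to itself takes at most 36 distinct values, so it cannot be surjective. Hence T is not surjective.
Since T is not surjective, we determine |image(T)|. Computing x^12 mod 37 for each x (by repeated squaring, reducing mod 37 at every step), the values T(0), T(1), …, T(36) are: 0, 1, 26, 10, 10, 10, 1, 10, 1, 26, 1, 1, 26, 10, 1, 26, 26, 26, 10, 10, 26, 26, 26, 1, 10, 26, 1, 1, 26, 1, 10, 1, 10, 10, 10, 26, 1.
The distinct values are {0, 1, 10, 26}; there are 4 of them.

4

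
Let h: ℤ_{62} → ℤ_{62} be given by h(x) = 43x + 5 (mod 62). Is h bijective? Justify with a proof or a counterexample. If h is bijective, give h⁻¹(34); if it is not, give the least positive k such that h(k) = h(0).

5

If h(u) = h(v), then 43u ≡ 43v (mod 62). Because gcd(43, 62) = 1, we may cancel 43 to get u ≡ v (mod 62).
We now compute 43⁻¹ mod 62 explicitly. Euclid's algorithm: 62 = 1·43 + 19, 43 = 2·19 + 5, 19 = 3·5 + 4, 5 = 1·4 + 1; back-substituting gives 1 = 13·43 − 9·62, so 43⁻¹ ≡ 13 (mod 62).
Then y ↦ 13(y − 5) is a two-sided inverse to h, so every y ∈ ℤ_{62} has a preimage.
Therefore h is bijective.
Since h is bijective, we compute h⁻¹(34): solve 43x + 5 ≡ 34 (mod 62), i.e. 43x ≡ 29 (mod 62).
Multiplying by 43⁻¹ = 13 gives x ≡ 13·29 = 377 = 6·62 + 5 ≡ 5 (mod 62).
Check: h(5) = 43·5 + 5 = 220 = 3·62 + 34 ≡ 34 (mod 62).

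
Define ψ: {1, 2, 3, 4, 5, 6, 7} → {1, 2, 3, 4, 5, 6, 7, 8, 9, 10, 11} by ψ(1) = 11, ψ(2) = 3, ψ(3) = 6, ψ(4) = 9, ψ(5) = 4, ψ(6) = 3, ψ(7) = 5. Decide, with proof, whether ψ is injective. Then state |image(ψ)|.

ψ(2) = 3 = ψ(6) with 2 ≠ 6, so ψ is not injective.
The image of ψ is {3, 4, 5, 6, 9, 11}, which has 6 elements.

6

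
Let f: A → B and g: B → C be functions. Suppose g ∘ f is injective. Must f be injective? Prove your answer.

Suppose f(s) = f(t). Applying g: (g ∘ f)(s) = (g ∘ f)(t). Since g ∘ f is injective, s = t. Therefore f is injective.

injective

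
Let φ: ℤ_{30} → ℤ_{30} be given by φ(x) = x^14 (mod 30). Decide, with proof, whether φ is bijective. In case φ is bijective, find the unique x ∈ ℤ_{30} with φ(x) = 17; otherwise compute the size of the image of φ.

12

φ(2): Repeated squaring mod 30: 2^1 ≡ 2, 2^2 ≡ 2² = 4, 2^4 ≡ 4² = 16, 2^8 ≡ 16² = 256 ≡ 16. Since 14 = 8 + 4 + 2, 2^14 ≡ 16·16·4: 16·16 = 256 ≡ 16, then 16·4 = 64 ≡ 4. So 2^14 ≡ 4 (mod 30).
φ(8): Repeated squaring mod 30: 8^1 ≡ 8, 8^2 ≡ 8² = 64 ≡ 4, 8^4 ≡ 4² = 16, 8^8 ≡ 16² = 256 ≡ 16. Since 14 = 8 + 4 + 2, 8^14 ≡ 16·16·4: 16·16 = 256 ≡ 16, then 16·4 = 64 ≡ 4. So 8^14 ≡ 4 (mod 30).
So φ(2) = φ(8) = 4 while 2 ≠ 8, hence φ is not injective, hence not bijective.
Since φ is not bijective, we determine |image(φ)|. Computing x^14 mod 30 for each x (by repeated squaring, reducing mod 30 at every step), the values φ(0), φ(1), …, φ(29) are: 0, 1, 4, 9, 16, 25, 6, 19, 4, 21, 10, 1, 24, 19, 16, 15, 16, 19, 24, 1, 10, 21, 4, 19, 6, 25, 16, 9, 4, 1.
The distinct values are {0, 1, 4, 6, 9, 10, 15, 16, 19, 21, 24, 25}; there are 12 of them.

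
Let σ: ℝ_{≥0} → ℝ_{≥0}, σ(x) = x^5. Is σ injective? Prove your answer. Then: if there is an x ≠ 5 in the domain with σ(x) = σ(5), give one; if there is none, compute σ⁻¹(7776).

On ℝ_{≥0}, x ↦ x^5 is strictly increasing, so σ(s) = σ(t) forces s = t. Therefore σ is injective.
Since x ↦ x^5 is strictly increasing on ℝ_{≥0}, it is injective there, so no x ≠ 5 in the domain has σ(x) = σ(5). We therefore compute σ⁻¹(7776) = 7776^{1/5} = 6 (indeed 6^5 = 7776).

6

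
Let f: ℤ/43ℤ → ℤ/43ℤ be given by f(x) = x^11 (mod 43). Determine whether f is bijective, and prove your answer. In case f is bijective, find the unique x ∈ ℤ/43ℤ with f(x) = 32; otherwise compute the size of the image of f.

8

Since 43 is prime, the nonzero elements of ℤ/43ℤ form a cyclic group of order 42.
As gcd(11, 42) = 1, raising to the 11th power is a bijection on this group: if a^11 ≡ b^11 then (ab^{−1})^11 = 1, and the only element of order dividing gcd(11, 42) = 1 is 1, so a = b.
With f(0) = 0 this makes f injective on all of ℤ/43ℤ, hence bijective (finite equal-size domain and codomain). In particular f is bijective.
Since f is bijective, we find the preimage of 32. The inverse of x ↦ x^11 on (ℤ/43ℤ)^× is x ↦ x^23, because 11·23 = 253 = 6·42 + 1 ≡ 1 (mod 42) and x^{42} = 1 for x ≠ 0 (Fermat). So f⁻¹(32) = 32^23 mod 43.
Repeated squaring mod 43: 32^1 ≡ 32, 32^2 ≡ 32² = 1024 ≡ 35, 32^4 ≡ 35² = 1225 ≡ 21, 32^8 ≡ 21² = 441 ≡ 11, 32^16 ≡ 11² = 121 ≡ 35. Since 23 = 16 + 4 + 2 + 1, 32^23 ≡ 35·21·35·32: 35·21 = 735 ≡ 4, then 4·35 = 140 ≡ 11, then 11·32 = 352 ≡ 8. So 32^23 ≡ 8 (mod 43).
Hence f⁻¹(32) = 8.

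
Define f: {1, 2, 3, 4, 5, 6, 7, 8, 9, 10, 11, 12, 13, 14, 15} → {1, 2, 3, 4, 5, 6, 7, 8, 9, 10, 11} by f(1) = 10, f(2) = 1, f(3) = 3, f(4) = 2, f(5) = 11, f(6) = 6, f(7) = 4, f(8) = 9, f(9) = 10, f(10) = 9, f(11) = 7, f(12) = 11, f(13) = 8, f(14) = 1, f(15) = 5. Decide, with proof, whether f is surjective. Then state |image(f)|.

Every element of the codomain has a preimage: 1 = f(2), 2 = f(4), 3 = f(3), 4 = f(7), 5 = f(15), 6 = f(6), 7 = f(11), 8 = f(13), 9 = f(8), 10 = f(1), 11 = f(5).
Thus f is surjective.
The image of f is {1, 2, 3, 4, 5, 6, 7, 8, 9, 10, 11}, which has 11 elements.

11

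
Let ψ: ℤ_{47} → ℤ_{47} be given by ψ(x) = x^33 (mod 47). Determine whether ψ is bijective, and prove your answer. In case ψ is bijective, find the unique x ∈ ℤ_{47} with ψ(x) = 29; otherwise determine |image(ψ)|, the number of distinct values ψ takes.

Since 47 is prime, the nonzero elements of ℤ_{47} form a cyclic group of order 46.
As gcd(33, 46) = 1, raising to the 33rd power is a bijection on this group: if a^33 ≡ b^33 then (ab^{−1})^33 = 1, and the only element of order dividing gcd(33, 46) = 1 is 1, so a = b.
With ψ(0) = 0 this makes ψ injective on all of ℤ_{47}, hence bijective (finite equal-size domain and codomain). In particular ψ is bijective.
Since ψ is bijective, we find the preimage of 29. The inverse of x ↦ x^33 on (ℤ_{47})^× is x ↦ x^7, because 33·7 = 231 = 5·46 + 1 ≡ 1 (mod 46) and x^{46} = 1 for x ≠ 0 (Fermat). So ψ⁻¹(29) = 29^7 mod 47.
Repeated squaring mod 47: 29^1 ≡ 29, 29^2 ≡ 29² = 841 ≡ 42, 29^4 ≡ 42² = 1764 ≡ 25. Since 7 = 4 + 2 + 1, 29^7 ≡ 25·42·29: 25·42 = 1050 ≡ 16, then 16·29 = 464 ≡ 41. So 29^7 ≡ 41 (mod 47).
Hence ψ⁻¹(29) = 41.

41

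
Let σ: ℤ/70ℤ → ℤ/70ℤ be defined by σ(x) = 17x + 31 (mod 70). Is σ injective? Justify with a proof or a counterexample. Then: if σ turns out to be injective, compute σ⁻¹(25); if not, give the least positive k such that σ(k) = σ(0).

If σ(a) = σ(b), then 17a ≡ 17b (mod 70). Because gcd(17, 70) = 1, we may cancel 17 to get a ≡ b (mod 70).
So σ is injective.
We now compute 17⁻¹ mod 70 explicitly. Euclid's algorithm: 70 = 4·17 + 2, 17 = 8·2 + 1; back-substituting gives 1 = 33·17 − 8·70, so 17⁻¹ ≡ 33 (mod 70).
Since σ is injective, we compute σ⁻¹(25): solve 17x + 31 ≡ 25 (mod 70), i.e. 17x ≡ 64 (mod 70).
Multiplying by 17⁻¹ = 33 gives x ≡ 33·64 = 2112 = 30·70 + 12 ≡ 12 (mod 70).
Check: σ(12) = 17·12 + 31 = 235 = 3·70 + 25 ≡ 25 (mod 70).

12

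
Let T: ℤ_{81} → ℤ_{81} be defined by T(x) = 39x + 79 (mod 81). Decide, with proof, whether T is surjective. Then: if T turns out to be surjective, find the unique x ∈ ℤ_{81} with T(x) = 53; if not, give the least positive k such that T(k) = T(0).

Since gcd(39, 81) = 3, we have 39x ≡ 0 (mod 3) for all x, so T(x) ≡ 1 (mod 3).
But 0 ≢ 1 (mod 3), so 0 ∈ ℤ_{81} has no preimage. Thus T is not surjective.
Since T is not surjective, we find the least positive k with T(k) = T(0): this means 39k ≡ 0 (mod 81), i.e. 81 ∣ 39k. Since gcd(39, 81) = 3, dividing through by 3 this holds exactly when 27 ∣ 13k, and as gcd(13, 27) = 1, exactly when 27 ∣ k.
The smallest positive such k is 27.

27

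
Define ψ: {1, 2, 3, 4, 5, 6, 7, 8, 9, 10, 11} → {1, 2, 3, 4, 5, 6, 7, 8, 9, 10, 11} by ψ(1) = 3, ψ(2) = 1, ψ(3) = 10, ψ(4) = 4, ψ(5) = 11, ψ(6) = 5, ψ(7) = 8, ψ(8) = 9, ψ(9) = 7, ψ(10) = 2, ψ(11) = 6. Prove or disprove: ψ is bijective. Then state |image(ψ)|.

The values 3, 1, 10, 4, 11, 5, 8, 9, 7, 2, 6 are a permutation of {1, 2, 3, 4, 5, 6, 7, 8, 9, 10, 11}: each element appears exactly once.
So ψ is injective and surjective, hence bijective.
The image of ψ is {1, 2, 3, 4, 5, 6, 7, 8, 9, 10, 11}, which has 11 elements.

11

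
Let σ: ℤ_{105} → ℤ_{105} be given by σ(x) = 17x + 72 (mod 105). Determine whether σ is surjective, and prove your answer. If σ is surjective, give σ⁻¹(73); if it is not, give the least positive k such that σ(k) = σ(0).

68

Since gcd(17, 105) = 1, 17 is invertible modulo 105. Euclid's algorithm: 105 = 6·17 + 3, 17 = 5·3 + 2, 3 = 1·2 + 1; back-substituting gives 1 = 68·17 − 11·105, so 17⁻¹ ≡ 68 (mod 105).
For any y ∈ ℤ_{105}, x = 68(y − 72) mod 105 satisfies σ(x) = 17·68(y − 72) + 72 ≡ y (since 17·68 ≡ 1 mod 105). So every y has a preimage.
So σ is surjective.
Since σ is surjective, we find σ⁻¹(73): we need 17x ≡ 73 − 72 ≡ 1 (mod 105). Using 17⁻¹ = 68: x ≡ 68·1 = 68, so x = 68.
Check: σ(68) = 17·68 + 72 = 1228 = 11·105 + 73 ≡ 73 (mod 105).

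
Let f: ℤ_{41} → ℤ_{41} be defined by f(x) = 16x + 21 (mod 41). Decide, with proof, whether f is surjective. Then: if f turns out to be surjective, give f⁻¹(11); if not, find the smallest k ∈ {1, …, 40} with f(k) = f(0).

25

Since gcd(16, 41) = 1, 16 is invertible modulo 41. Euclid's algorithm: 41 = 2·16 + 9, 16 = 1·9 + 7, 9 = 1·7 + 2, 7 = 3·2 + 1; back-substituting gives 1 = 18·16 − 7·41, so 16⁻¹ ≡ 18 (mod 41).
Then y ↦ 18(y − 21) is a two-sided inverse to f, so every y ∈ ℤ_{41} has a preimage.
Thus f is surjective.
Since f is surjective, we find f⁻¹(11): we need 16x ≡ 11 − 21 ≡ 31 (mod 41). Using 16⁻¹ = 18: x ≡ 18·31 = 558 = 13·41 + 25, so x = 25.
Check: f(25) = 16·25 + 21 = 421 = 10·41 + 11 ≡ 11 (mod 41).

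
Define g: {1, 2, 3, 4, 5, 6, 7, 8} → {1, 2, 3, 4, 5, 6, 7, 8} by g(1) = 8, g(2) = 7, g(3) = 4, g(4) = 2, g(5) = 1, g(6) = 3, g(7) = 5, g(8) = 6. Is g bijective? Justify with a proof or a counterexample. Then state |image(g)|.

The values 8, 7, 4, 2, 1, 3, 5, 6 are a permutation of {1, 2, 3, 4, 5, 6, 7, 8}: each element appears exactly once.
So g is injective and surjective, hence bijective.
The image of g is {1, 2, 3, 4, 5, 6, 7, 8}, which has 8 elements.

8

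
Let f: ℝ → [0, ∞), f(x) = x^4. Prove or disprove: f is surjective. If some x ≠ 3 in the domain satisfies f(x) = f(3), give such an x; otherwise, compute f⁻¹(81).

-3

For any y ∈ [0, ∞), x = y^{1/4} ∈ ℝ satisfies x^4 = y, so f is surjective.
For the follow-up, such an x exists: taking x = −3 ∈ ℝ gives f(−3) = 81 = f(3) with −3 ≠ 3.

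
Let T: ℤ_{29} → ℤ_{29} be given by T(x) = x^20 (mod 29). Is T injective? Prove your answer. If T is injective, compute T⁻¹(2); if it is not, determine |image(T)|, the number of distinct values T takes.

T(2): Repeated squaring mod 29: 2^1 ≡ 2, 2^2 ≡ 2² = 4, 2^4 ≡ 4² = 16, 2^8 ≡ 16² = 256 ≡ 24, 2^16 ≡ 24² = 576 ≡ 25. Since 20 = 16 + 4, 2^20 ≡ 25·16: 25·16 = 400 ≡ 23. So 2^20 ≡ 23 (mod 29).
T(5): Repeated squaring mod 29: 5^1 ≡ 5, 5^2 ≡ 5² = 25, 5^4 ≡ 25² = 625 ≡ 16, 5^8 ≡ 16² = 256 ≡ 24, 5^16 ≡ 24² = 576 ≡ 25. Since 20 = 16 + 4, 5^20 ≡ 25·16: 25·16 = 400 ≡ 23. So 5^20 ≡ 23 (mod 29).
So T(2) = T(5) = 23 while 2 ≠ 5, hence T is not injective.
Since T is not injective, we determine |image(T)|. Computing x^20 mod 29 for each x (by repeated squaring, reducing mod 29 at every step), the values T(0), T(1), …, T(28) are: 0, 1, 23, 25, 7, 23, 24, 25, 16, 16, 7, 20, 1, 20, 24, 24, 20, 1, 20, 7, 16, 16, 25, 24, 23, 7, 25, 23, 1.
The distinct values are {0, 1, 7, 16, 20, 23, 24, 25}; there are 8 of them.

8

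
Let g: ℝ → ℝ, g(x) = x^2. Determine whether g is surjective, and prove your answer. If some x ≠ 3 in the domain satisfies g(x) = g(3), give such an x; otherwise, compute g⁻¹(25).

Since 2 is even, x^2 ≥ 0 for all x ∈ ℝ, so −1 ∈ ℝ has no preimage. Hence g is not surjective.
For the follow-up, such an x exists: taking x = −3 ∈ ℝ gives g(−3) = 9 = g(3) with −3 ≠ 3.

-3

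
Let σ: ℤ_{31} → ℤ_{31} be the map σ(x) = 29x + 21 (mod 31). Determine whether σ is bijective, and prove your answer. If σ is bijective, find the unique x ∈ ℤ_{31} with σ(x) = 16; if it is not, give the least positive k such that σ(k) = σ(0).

Recall: injectivity means: for all s, t in the domain, σ(s) = σ(t) implies s = t.
Suppose σ(s) = σ(t) in ℤ_{31}. Then 29s + 21 ≡ 29t + 21 (mod 31), hence 29(s − t) ≡ 0 (mod 31).
Since gcd(29, 31) = 1, 29 is invertible modulo 31, therefore s − t ≡ 0 (mod 31), i.e. s = t.
We now compute 29⁻¹ mod 31 explicitly. Euclid's algorithm: 31 = 1·29 + 2, 29 = 14·2 + 1; back-substituting gives 1 = 15·29 − 14·31, so 29⁻¹ ≡ 15 (mod 31).
For any y ∈ ℤ_{31}, x = 15(y − 21) mod 31 satisfies σ(x) = 29·15(y − 21) + 21 ≡ y (since 29·15 ≡ 1 mod 31). So every y has a preimage.
Therefore σ is bijective.
Since σ is bijective, we find σ⁻¹(16): we need 29x ≡ 16 − 21 ≡ 26 (mod 31). Using 29⁻¹ = 15: x ≡ 15·26 = 390 = 12·31 + 18, so x = 18.
Check: σ(18) = 29·18 + 21 = 543 = 17·31 + 16 ≡ 16 (mod 31).

18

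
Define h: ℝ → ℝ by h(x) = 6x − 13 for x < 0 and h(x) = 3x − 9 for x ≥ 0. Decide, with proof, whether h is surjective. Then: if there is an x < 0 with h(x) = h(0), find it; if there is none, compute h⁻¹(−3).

2

Both pieces are strictly increasing (slopes 6 and 3), so each is injective on its own interval.
The left piece maps (−∞, 0) onto (−∞, −13); the right piece maps [0, ∞) onto [−9, ∞).
The union (−∞, −13) ∪ [−9, ∞) omits the interval between −13 and −9; in particular −13 has no preimage. So h is not surjective.
Because the two images are disjoint, no x < 0 has h(x) = h(0), so we compute h⁻¹(−3): −3 lies in [−9, ∞), so solve 3x − 9 = −3: x = (−3 + 9)/3 = 2.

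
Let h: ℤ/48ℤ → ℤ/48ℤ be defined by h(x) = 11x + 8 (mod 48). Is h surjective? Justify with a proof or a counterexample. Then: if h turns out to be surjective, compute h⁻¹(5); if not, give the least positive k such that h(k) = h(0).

39

Since gcd(11, 48) = 1, 11 is invertible modulo 48. Euclid's algorithm: 48 = 4·11 + 4, 11 = 2·4 + 3, 4 = 1·3 + 1; back-substituting gives 1 = 35·11 − 8·48, so 11⁻¹ ≡ 35 (mod 48).
Then y ↦ 35(y − 8) is a two-sided inverse to h, so every y ∈ ℤ/48ℤ has a preimage.
So h is surjective.
Since h is surjective, we compute h⁻¹(5): solve 11x + 8 ≡ 5 (mod 48), i.e. 11x ≡ 45 (mod 48).
Multiplying by 11⁻¹ = 35 gives x ≡ 35·45 = 1575 = 32·48 + 39 ≡ 39 (mod 48).
Check: h(39) = 11·39 + 8 = 437 = 9·48 + 5 ≡ 5 (mod 48).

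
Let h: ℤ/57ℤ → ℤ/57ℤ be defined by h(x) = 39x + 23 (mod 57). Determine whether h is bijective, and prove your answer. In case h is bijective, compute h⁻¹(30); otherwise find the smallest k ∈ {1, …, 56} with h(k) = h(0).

19

We have gcd(39, 57) = 3 > 1. Taking s = 0 and t = 19: h(0) = 23 and h(19) = 39·19 + 23 = 764 ≡ 23 (mod 57).
So h(0) = h(19) while 0 ≠ 19, thus h is not injective, hence not bijective.
Since h is not bijective, we find the least positive k with h(k) = h(0): this means 39k ≡ 0 (mod 57), i.e. 57 ∣ 39k. Since gcd(39, 57) = 3, dividing through by 3 this holds exactly when 19 ∣ 13k, and as gcd(13, 19) = 1, exactly when 19 ∣ k.
The smallest positive such k is 19.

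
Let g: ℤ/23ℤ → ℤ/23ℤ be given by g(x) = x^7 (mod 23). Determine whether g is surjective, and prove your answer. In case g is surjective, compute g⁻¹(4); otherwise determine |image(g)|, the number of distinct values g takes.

9

Since 23 is prime, the nonzero elements of ℤ/23ℤ form a cyclic group of order 22.
As gcd(7, 22) = 1, raising to the 7th power is a bijection on this group: if s^7 ≡ t^7 then (st^{−1})^7 = 1, and the only element of order dividing gcd(7, 22) = 1 is 1, so s = t.
With g(0) = 0 this makes g injective on all of ℤ/23ℤ, hence bijective (finite equal-size domain and codomain). In particular g is surjective.
Since g is surjective, we find the preimage of 4. The inverse of x ↦ x^7 on (ℤ/23ℤ)^× is x ↦ x^19, because 7·19 = 133 = 6·22 + 1 ≡ 1 (mod 22) and x^{22} = 1 for x ≠ 0 (Fermat). So g⁻¹(4) = 4^19 mod 23.
Repeated squaring mod 23: 4^1 ≡ 4, 4^2 ≡ 4² = 16, 4^4 ≡ 16² = 256 ≡ 3, 4^8 ≡ 3² = 9, 4^16 ≡ 9² = 81 ≡ 12. Since 19 = 16 + 2 + 1, 4^19 ≡ 12·16·4: 12·16 = 192 ≡ 8, then 8·4 = 32 ≡ 9. So 4^19 ≡ 9 (mod 23).
Hence g⁻¹(4) = 9.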